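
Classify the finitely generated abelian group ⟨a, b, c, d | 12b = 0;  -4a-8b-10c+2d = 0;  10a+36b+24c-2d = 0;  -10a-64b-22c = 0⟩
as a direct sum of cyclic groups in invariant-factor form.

rank_ℚ(R)=4; free=4−4=0
SNF(R) diag = [2, 2, 4, 12] → torsion [2, 2, 4, 12]

Answer: M ≅ ℤ/2 ⊕ ℤ/2 ⊕ ℤ/4 ⊕ ℤ/12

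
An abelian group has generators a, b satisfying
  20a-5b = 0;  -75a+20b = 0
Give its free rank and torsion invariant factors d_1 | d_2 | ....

rank_ℚ(R)=2; free=2−2=0
SNF(R) diag = [5, 5] → torsion [5, 5]

Answer: M ≅ ℤ/5 ⊕ ℤ/5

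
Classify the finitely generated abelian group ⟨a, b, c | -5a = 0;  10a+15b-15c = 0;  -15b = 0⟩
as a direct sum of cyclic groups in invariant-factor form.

Answer: M ≅ ℤ/5 ⊕ ℤ/15 ⊕ ℤ/15

Derivation:
rank_ℚ(R)=3; free=3−3=0
SNF(R) diag = [5, 15, 15] → torsion [5, 15, 15]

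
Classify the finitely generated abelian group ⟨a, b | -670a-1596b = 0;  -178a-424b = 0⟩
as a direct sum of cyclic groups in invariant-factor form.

Answer: M ≅ ℤ/2 ⊕ ℤ/4

Derivation:
rank_ℚ(R)=2; free=2−2=0
SNF(R) diag = [2, 4] → torsion [2, 4]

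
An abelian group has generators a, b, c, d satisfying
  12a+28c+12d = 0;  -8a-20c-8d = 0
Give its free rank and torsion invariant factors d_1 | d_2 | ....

Answer: M ≅ ℤ^2 ⊕ ℤ/4 ⊕ ℤ/4

Derivation:
rank_ℚ(R)=2; free=4−2=2
SNF(R) diag = [4, 4] → torsion [4, 4]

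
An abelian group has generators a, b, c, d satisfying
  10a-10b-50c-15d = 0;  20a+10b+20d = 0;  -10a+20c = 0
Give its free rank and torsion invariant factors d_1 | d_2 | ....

rank_ℚ(R)=3; free=4−3=1
SNF(R) diag = [5, 10, 10] → torsion [5, 10, 10]

Answer: M ≅ ℤ^1 ⊕ ℤ/5 ⊕ ℤ/10 ⊕ ℤ/10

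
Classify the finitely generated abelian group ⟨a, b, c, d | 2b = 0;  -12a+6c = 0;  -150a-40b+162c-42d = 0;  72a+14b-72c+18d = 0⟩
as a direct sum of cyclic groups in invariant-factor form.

Answer: M ≅ ℤ/2 ⊕ ℤ/6 ⊕ ℤ/6 ⊕ ℤ/18

Derivation:
rank_ℚ(R)=4; free=4−4=0
SNF(R) diag = [2, 6, 6, 18] → torsion [2, 6, 6, 18]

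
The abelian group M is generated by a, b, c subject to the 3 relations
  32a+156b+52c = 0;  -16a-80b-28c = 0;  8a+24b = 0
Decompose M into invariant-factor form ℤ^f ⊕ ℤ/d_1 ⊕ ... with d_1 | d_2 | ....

Answer: M ≅ ℤ/4 ⊕ ℤ/4 ⊕ ℤ/8

Derivation:
rank_ℚ(R)=3; free=3−3=0
SNF(R) diag = [4, 4, 8] → torsion [4, 4, 8]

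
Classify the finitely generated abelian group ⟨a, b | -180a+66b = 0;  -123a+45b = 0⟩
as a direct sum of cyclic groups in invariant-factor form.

Answer: M ≅ ℤ/3 ⊕ ℤ/6

Derivation:
rank_ℚ(R)=2; free=2−2=0
SNF(R) diag = [3, 6] → torsion [3, 6]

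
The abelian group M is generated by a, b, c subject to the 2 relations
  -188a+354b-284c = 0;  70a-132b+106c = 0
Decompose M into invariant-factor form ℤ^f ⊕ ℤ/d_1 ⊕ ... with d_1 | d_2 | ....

rank_ℚ(R)=2; free=3−2=1
SNF(R) diag = [2, 6] → torsion [2, 6]

Answer: M ≅ ℤ^1 ⊕ ℤ/2 ⊕ ℤ/6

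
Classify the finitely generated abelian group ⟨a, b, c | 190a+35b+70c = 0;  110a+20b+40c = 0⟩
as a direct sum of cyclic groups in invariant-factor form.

rank_ℚ(R)=2; free=3−2=1
SNF(R) diag = [5, 10] → torsion [5, 10]

Answer: M ≅ ℤ^1 ⊕ ℤ/5 ⊕ ℤ/10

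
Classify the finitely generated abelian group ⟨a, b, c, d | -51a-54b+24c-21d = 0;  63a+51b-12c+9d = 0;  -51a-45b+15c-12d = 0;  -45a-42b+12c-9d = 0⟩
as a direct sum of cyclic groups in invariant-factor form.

rank_ℚ(R)=4; free=4−4=0
SNF(R) diag = [3, 3, 9, 18] → torsion [3, 3, 9, 18]

Answer: M ≅ ℤ/3 ⊕ ℤ/3 ⊕ ℤ/9 ⊕ ℤ/18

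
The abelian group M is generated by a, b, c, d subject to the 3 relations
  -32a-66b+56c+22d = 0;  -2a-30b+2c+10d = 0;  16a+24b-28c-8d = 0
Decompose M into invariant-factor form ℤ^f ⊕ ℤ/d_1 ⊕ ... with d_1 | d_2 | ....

Answer: M ≅ ℤ^1 ⊕ ℤ/2 ⊕ ℤ/6 ⊕ ℤ/12

Derivation:
rank_ℚ(R)=3; free=4−3=1
SNF(R) diag = [2, 6, 12] → torsion [2, 6, 12]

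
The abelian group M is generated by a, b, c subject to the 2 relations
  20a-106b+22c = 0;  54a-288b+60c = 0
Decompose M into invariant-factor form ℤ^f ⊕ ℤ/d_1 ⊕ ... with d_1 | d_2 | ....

rank_ℚ(R)=2; free=3−2=1
SNF(R) diag = [2, 6] → torsion [2, 6]

Answer: M ≅ ℤ^1 ⊕ ℤ/2 ⊕ ℤ/6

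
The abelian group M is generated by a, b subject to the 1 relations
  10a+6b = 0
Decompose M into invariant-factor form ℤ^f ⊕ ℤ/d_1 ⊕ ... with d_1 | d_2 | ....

Answer: M ≅ ℤ^1 ⊕ ℤ/2

Derivation:
rank_ℚ(R)=1; free=2−1=1
SNF(R) diag = [2] → torsion [2]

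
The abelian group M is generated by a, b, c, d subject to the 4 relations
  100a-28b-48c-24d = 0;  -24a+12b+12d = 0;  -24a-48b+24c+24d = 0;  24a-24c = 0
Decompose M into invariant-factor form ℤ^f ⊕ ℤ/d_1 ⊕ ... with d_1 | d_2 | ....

rank_ℚ(R)=4; free=4−4=0
SNF(R) diag = [4, 12, 24, 24] → torsion [4, 12, 24, 24]

Answer: M ≅ ℤ/4 ⊕ ℤ/12 ⊕ ℤ/24 ⊕ ℤ/24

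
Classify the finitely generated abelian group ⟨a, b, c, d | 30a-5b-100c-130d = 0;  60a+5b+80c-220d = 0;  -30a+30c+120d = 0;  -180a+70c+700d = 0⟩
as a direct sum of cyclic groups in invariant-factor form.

rank_ℚ(R)=4; free=4−4=0
SNF(R) diag = [5, 10, 30, 30] → torsion [5, 10, 30, 30]

Answer: M ≅ ℤ/5 ⊕ ℤ/10 ⊕ ℤ/30 ⊕ ℤ/30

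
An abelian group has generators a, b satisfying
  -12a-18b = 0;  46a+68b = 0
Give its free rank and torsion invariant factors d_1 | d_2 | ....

rank_ℚ(R)=2; free=2−2=0
SNF(R) diag = [2, 6] → torsion [2, 6]

Answer: M ≅ ℤ/2 ⊕ ℤ/6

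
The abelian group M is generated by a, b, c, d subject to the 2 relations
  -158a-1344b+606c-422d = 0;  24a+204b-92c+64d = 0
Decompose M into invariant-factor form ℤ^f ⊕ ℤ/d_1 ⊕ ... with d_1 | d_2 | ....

rank_ℚ(R)=2; free=4−2=2
SNF(R) diag = [2, 4] → torsion [2, 4]

Answer: M ≅ ℤ^2 ⊕ ℤ/2 ⊕ ℤ/4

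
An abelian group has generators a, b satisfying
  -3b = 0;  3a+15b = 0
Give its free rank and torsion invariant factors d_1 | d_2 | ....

rank_ℚ(R)=2; free=2−2=0
SNF(R) diag = [3, 3] → torsion [3, 3]

Answer: M ≅ ℤ/3 ⊕ ℤ/3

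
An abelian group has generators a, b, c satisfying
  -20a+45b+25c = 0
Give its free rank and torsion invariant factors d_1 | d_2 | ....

rank_ℚ(R)=1; free=3−1=2
SNF(R) diag = [5] → torsion [5]

Answer: M ≅ ℤ^2 ⊕ ℤ/5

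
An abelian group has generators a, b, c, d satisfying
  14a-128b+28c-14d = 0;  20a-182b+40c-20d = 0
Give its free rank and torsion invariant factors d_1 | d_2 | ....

rank_ℚ(R)=2; free=4−2=2
SNF(R) diag = [2, 6] → torsion [2, 6]

Answer: M ≅ ℤ^2 ⊕ ℤ/2 ⊕ ℤ/6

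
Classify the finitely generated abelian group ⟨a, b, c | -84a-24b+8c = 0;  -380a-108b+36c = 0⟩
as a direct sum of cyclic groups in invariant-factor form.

rank_ℚ(R)=2; free=3−2=1
SNF(R) diag = [4, 4] → torsion [4, 4]

Answer: M ≅ ℤ^1 ⊕ ℤ/4 ⊕ ℤ/4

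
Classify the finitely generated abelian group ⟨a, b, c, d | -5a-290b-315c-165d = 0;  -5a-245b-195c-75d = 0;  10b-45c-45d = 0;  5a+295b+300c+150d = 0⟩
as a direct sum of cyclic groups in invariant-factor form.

Answer: M ≅ ℤ/5 ⊕ ℤ/5 ⊕ ℤ/15 ⊕ ℤ/30

Derivation:
rank_ℚ(R)=4; free=4−4=0
SNF(R) diag = [5, 5, 15, 30] → torsion [5, 5, 15, 30]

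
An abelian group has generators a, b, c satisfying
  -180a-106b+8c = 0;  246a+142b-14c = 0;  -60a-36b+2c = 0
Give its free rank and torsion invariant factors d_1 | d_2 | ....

rank_ℚ(R)=3; free=3−3=0
SNF(R) diag = [2, 2, 6] → torsion [2, 2, 6]

Answer: M ≅ ℤ/2 ⊕ ℤ/2 ⊕ ℤ/6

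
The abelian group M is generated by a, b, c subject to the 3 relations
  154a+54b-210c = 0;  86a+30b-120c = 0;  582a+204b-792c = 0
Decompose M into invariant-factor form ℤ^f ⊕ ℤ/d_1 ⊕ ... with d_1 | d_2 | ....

Answer: M ≅ ℤ/2 ⊕ ℤ/6 ⊕ ℤ/6

Derivation:
rank_ℚ(R)=3; free=3−3=0
SNF(R) diag = [2, 6, 6] → torsion [2, 6, 6]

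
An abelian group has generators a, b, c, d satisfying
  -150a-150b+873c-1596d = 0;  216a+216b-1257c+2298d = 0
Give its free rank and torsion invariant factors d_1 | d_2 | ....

Answer: M ≅ ℤ^2 ⊕ ℤ/3 ⊕ ℤ/6

Derivation:
rank_ℚ(R)=2; free=4−2=2
SNF(R) diag = [3, 6] → torsion [3, 6]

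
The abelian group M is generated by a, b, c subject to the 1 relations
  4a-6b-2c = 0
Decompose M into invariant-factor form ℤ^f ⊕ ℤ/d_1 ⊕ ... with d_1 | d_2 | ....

rank_ℚ(R)=1; free=3−1=2
SNF(R) diag = [2] → torsion [2]

Answer: M ≅ ℤ^2 ⊕ ℤ/2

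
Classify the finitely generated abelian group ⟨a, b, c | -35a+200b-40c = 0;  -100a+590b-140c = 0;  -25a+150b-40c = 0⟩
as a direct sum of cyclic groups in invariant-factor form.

Answer: M ≅ ℤ/5 ⊕ ℤ/10 ⊕ ℤ/20

Derivation:
rank_ℚ(R)=3; free=3−3=0
SNF(R) diag = [5, 10, 20] → torsion [5, 10, 20]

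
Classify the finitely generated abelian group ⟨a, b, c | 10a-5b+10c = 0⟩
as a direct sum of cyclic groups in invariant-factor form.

rank_ℚ(R)=1; free=3−1=2
SNF(R) diag = [5] → torsion [5]

Answer: M ≅ ℤ^2 ⊕ ℤ/5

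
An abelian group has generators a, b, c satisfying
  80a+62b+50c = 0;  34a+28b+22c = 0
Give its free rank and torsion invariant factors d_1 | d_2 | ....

rank_ℚ(R)=2; free=3−2=1
SNF(R) diag = [2, 6] → torsion [2, 6]

Answer: M ≅ ℤ^1 ⊕ ℤ/2 ⊕ ℤ/6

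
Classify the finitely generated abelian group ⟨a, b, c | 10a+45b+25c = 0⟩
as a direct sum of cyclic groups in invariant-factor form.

Answer: M ≅ ℤ^2 ⊕ ℤ/5

Derivation:
rank_ℚ(R)=1; free=3−1=2
SNF(R) diag = [5] → torsion [5]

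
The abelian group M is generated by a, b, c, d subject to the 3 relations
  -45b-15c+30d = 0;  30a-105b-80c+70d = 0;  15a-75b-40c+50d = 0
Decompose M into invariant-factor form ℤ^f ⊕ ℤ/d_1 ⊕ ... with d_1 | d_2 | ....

rank_ℚ(R)=3; free=4−3=1
SNF(R) diag = [5, 15, 45] → torsion [5, 15, 45]

Answer: M ≅ ℤ^1 ⊕ ℤ/5 ⊕ ℤ/15 ⊕ ℤ/45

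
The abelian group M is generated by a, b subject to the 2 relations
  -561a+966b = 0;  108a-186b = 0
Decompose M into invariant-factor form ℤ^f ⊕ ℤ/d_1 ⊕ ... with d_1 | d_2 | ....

rank_ℚ(R)=2; free=2−2=0
SNF(R) diag = [3, 6] → torsion [3, 6]

Answer: M ≅ ℤ/3 ⊕ ℤ/6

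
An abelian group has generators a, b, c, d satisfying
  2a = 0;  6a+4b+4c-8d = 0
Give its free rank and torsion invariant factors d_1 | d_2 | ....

rank_ℚ(R)=2; free=4−2=2
SNF(R) diag = [2, 4] → torsion [2, 4]

Answer: M ≅ ℤ^2 ⊕ ℤ/2 ⊕ ℤ/4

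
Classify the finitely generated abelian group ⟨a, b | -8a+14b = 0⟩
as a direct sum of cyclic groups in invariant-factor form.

Answer: M ≅ ℤ^1 ⊕ ℤ/2

Derivation:
rank_ℚ(R)=1; free=2−1=1
SNF(R) diag = [2] → torsion [2]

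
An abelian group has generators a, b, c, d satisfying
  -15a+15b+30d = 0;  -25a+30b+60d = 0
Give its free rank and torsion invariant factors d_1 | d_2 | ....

Answer: M ≅ ℤ^2 ⊕ ℤ/5 ⊕ ℤ/15

Derivation:
rank_ℚ(R)=2; free=4−2=2
SNF(R) diag = [5, 15] → torsion [5, 15]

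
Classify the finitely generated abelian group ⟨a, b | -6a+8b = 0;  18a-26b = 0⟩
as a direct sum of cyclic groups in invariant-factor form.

Answer: M ≅ ℤ/2 ⊕ ℤ/6

Derivation:
rank_ℚ(R)=2; free=2−2=0
SNF(R) diag = [2, 6] → torsion [2, 6]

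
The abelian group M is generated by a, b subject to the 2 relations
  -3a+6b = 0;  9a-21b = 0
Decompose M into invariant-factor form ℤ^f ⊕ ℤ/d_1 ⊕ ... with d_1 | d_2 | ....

rank_ℚ(R)=2; free=2−2=0
SNF(R) diag = [3, 3] → torsion [3, 3]

Answer: M ≅ ℤ/3 ⊕ ℤ/3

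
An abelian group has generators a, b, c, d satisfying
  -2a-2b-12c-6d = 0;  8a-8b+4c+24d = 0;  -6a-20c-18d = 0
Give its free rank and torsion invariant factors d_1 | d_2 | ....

Answer: M ≅ ℤ^1 ⊕ ℤ/2 ⊕ ℤ/2 ⊕ ℤ/4

Derivation:
rank_ℚ(R)=3; free=4−3=1
SNF(R) diag = [2, 2, 4] → torsion [2, 2, 4]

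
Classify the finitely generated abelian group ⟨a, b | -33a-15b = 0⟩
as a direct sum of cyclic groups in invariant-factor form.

rank_ℚ(R)=1; free=2−1=1
SNF(R) diag = [3] → torsion [3]

Answer: M ≅ ℤ^1 ⊕ ℤ/3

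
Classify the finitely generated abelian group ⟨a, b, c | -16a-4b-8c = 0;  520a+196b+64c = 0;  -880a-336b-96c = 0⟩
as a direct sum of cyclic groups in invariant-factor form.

Answer: M ≅ ℤ/4 ⊕ ℤ/8 ⊕ ℤ/16

Derivation:
rank_ℚ(R)=3; free=3−3=0
SNF(R) diag = [4, 8, 16] → torsion [4, 8, 16]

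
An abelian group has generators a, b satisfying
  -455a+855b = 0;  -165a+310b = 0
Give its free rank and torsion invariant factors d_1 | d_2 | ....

rank_ℚ(R)=2; free=2−2=0
SNF(R) diag = [5, 5] → torsion [5, 5]

Answer: M ≅ ℤ/5 ⊕ ℤ/5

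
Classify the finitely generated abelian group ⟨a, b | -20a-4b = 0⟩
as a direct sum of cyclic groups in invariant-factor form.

rank_ℚ(R)=1; free=2−1=1
SNF(R) diag = [4] → torsion [4]

Answer: M ≅ ℤ^1 ⊕ ℤ/4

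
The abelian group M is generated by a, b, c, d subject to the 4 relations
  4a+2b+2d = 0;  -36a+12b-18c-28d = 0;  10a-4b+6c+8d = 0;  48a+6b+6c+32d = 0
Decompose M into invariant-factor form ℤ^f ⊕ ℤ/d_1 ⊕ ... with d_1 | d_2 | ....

rank_ℚ(R)=4; free=4−4=0
SNF(R) diag = [2, 2, 6, 6] → torsion [2, 2, 6, 6]

Answer: M ≅ ℤ/2 ⊕ ℤ/2 ⊕ ℤ/6 ⊕ ℤ/6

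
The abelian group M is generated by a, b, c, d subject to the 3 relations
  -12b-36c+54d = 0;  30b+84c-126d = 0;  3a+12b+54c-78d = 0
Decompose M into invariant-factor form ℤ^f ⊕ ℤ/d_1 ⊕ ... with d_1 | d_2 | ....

Answer: M ≅ ℤ^1 ⊕ ℤ/3 ⊕ ℤ/6 ⊕ ℤ/6

Derivation:
rank_ℚ(R)=3; free=4−3=1
SNF(R) diag = [3, 6, 6] → torsion [3, 6, 6]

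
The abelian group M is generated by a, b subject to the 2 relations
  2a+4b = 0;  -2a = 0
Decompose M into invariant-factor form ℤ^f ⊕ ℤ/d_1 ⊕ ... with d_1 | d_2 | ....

rank_ℚ(R)=2; free=2−2=0
SNF(R) diag = [2, 4] → torsion [2, 4]

Answer: M ≅ ℤ/2 ⊕ ℤ/4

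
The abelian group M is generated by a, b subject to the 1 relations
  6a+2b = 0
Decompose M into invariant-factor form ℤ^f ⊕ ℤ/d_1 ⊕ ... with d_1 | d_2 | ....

Answer: M ≅ ℤ^1 ⊕ ℤ/2

Derivation:
rank_ℚ(R)=1; free=2−1=1
SNF(R) diag = [2] → torsion [2]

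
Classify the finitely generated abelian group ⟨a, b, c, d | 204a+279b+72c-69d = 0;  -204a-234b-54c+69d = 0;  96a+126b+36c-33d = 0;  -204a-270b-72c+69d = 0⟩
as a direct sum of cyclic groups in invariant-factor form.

Answer: M ≅ ℤ/3 ⊕ ℤ/9 ⊕ ℤ/18 ⊕ ℤ/36

Derivation:
rank_ℚ(R)=4; free=4−4=0
SNF(R) diag = [3, 9, 18, 36] → torsion [3, 9, 18, 36]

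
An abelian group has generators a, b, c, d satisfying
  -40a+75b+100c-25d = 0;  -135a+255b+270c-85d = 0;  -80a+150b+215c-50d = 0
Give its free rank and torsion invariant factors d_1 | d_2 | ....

rank_ℚ(R)=3; free=4−3=1
SNF(R) diag = [5, 5, 15] → torsion [5, 5, 15]

Answer: M ≅ ℤ^1 ⊕ ℤ/5 ⊕ ℤ/5 ⊕ ℤ/15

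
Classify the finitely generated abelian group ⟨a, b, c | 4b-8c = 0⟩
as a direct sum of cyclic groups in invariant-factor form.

rank_ℚ(R)=1; free=3−1=2
SNF(R) diag = [4] → torsion [4]

Answer: M ≅ ℤ^2 ⊕ ℤ/4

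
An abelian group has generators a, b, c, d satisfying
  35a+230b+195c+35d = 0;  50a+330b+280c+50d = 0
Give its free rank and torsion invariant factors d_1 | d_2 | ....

rank_ℚ(R)=2; free=4−2=2
SNF(R) diag = [5, 10] → torsion [5, 10]

Answer: M ≅ ℤ^2 ⊕ ℤ/5 ⊕ ℤ/10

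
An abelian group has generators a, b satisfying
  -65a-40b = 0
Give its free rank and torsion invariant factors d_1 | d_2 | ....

rank_ℚ(R)=1; free=2−1=1
SNF(R) diag = [5] → torsion [5]

Answer: M ≅ ℤ^1 ⊕ ℤ/5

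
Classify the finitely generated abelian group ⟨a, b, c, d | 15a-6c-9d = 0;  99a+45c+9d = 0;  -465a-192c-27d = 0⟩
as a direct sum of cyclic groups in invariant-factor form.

rank_ℚ(R)=3; free=4−3=1
SNF(R) diag = [3, 9, 18] → torsion [3, 9, 18]

Answer: M ≅ ℤ^1 ⊕ ℤ/3 ⊕ ℤ/9 ⊕ ℤ/18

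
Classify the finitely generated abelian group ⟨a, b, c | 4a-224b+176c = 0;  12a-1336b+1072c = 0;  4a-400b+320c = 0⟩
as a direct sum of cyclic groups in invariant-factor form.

rank_ℚ(R)=3; free=3−3=0
SNF(R) diag = [4, 8, 16] → torsion [4, 8, 16]

Answer: M ≅ ℤ/4 ⊕ ℤ/8 ⊕ ℤ/16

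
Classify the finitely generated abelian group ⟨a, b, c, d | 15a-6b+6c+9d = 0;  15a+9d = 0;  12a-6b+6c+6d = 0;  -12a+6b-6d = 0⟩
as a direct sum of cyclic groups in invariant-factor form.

Answer: M ≅ ℤ/3 ⊕ ℤ/6 ⊕ ℤ/6 ⊕ ℤ/6

Derivation:
rank_ℚ(R)=4; free=4−4=0
SNF(R) diag = [3, 6, 6, 6] → torsion [3, 6, 6, 6]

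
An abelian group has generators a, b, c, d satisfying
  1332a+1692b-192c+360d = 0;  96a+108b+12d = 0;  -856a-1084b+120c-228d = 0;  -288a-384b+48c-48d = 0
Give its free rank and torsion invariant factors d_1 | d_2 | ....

rank_ℚ(R)=4; free=4−4=0
SNF(R) diag = [4, 12, 24, 48] → torsion [4, 12, 24, 48]

Answer: M ≅ ℤ/4 ⊕ ℤ/12 ⊕ ℤ/24 ⊕ ℤ/48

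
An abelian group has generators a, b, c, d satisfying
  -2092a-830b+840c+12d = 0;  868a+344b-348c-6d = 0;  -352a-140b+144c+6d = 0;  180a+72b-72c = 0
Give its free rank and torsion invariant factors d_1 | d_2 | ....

Answer: M ≅ ℤ/2 ⊕ ℤ/6 ⊕ ℤ/12 ⊕ ℤ/36

Derivation:
rank_ℚ(R)=4; free=4−4=0
SNF(R) diag = [2, 6, 12, 36] → torsion [2, 6, 12, 36]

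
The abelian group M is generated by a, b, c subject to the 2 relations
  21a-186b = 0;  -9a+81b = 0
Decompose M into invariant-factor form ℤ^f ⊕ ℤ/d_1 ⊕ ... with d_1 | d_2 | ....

Answer: M ≅ ℤ^1 ⊕ ℤ/3 ⊕ ℤ/9

Derivation:
rank_ℚ(R)=2; free=3−2=1
SNF(R) diag = [3, 9] → torsion [3, 9]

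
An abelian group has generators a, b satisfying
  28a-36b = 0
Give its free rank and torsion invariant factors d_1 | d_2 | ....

Answer: M ≅ ℤ^1 ⊕ ℤ/4

Derivation:
rank_ℚ(R)=1; free=2−1=1
SNF(R) diag = [4] → torsion [4]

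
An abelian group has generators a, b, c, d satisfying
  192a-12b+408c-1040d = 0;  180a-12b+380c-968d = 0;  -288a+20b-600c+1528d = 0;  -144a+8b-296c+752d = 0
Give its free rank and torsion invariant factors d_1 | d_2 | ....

Answer: M ≅ ℤ/4 ⊕ ℤ/4 ⊕ ℤ/8 ⊕ ℤ/24

Derivation:
rank_ℚ(R)=4; free=4−4=0
SNF(R) diag = [4, 4, 8, 24] → torsion [4, 4, 8, 24]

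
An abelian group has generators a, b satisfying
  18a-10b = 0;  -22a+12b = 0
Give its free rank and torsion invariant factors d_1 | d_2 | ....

rank_ℚ(R)=2; free=2−2=0
SNF(R) diag = [2, 2] → torsion [2, 2]

Answer: M ≅ ℤ/2 ⊕ ℤ/2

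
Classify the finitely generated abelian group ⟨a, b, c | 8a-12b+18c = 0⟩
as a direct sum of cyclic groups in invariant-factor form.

rank_ℚ(R)=1; free=3−1=2
SNF(R) diag = [2] → torsion [2]

Answer: M ≅ ℤ^2 ⊕ ℤ/2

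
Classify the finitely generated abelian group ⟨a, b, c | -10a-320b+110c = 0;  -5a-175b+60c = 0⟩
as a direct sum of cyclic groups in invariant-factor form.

rank_ℚ(R)=2; free=3−2=1
SNF(R) diag = [5, 10] → torsion [5, 10]

Answer: M ≅ ℤ^1 ⊕ ℤ/5 ⊕ ℤ/10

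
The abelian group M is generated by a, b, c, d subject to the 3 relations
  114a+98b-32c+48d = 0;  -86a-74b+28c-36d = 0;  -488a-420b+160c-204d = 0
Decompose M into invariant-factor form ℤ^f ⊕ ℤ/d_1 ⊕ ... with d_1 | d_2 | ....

Answer: M ≅ ℤ^1 ⊕ ℤ/2 ⊕ ℤ/4 ⊕ ℤ/4

Derivation:
rank_ℚ(R)=3; free=4−3=1
SNF(R) diag = [2, 4, 4] → torsion [2, 4, 4]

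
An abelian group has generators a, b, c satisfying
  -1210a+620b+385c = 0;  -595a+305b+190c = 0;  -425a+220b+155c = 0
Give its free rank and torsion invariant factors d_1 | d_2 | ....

rank_ℚ(R)=3; free=3−3=0
SNF(R) diag = [5, 15, 15] → torsion [5, 15, 15]

Answer: M ≅ ℤ/5 ⊕ ℤ/15 ⊕ ℤ/15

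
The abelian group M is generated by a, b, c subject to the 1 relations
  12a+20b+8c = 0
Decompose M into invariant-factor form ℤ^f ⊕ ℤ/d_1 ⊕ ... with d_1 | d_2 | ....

Answer: M ≅ ℤ^2 ⊕ ℤ/4

Derivation:
rank_ℚ(R)=1; free=3−1=2
SNF(R) diag = [4] → torsion [4]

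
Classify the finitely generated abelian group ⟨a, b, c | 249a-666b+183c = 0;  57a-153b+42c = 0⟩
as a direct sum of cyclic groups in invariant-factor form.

Answer: M ≅ ℤ^1 ⊕ ℤ/3 ⊕ ℤ/9

Derivation:
rank_ℚ(R)=2; free=3−2=1
SNF(R) diag = [3, 9] → torsion [3, 9]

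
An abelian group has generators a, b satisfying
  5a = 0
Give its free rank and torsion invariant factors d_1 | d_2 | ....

Answer: M ≅ ℤ^1 ⊕ ℤ/5

Derivation:
rank_ℚ(R)=1; free=2−1=1
SNF(R) diag = [5] → torsion [5]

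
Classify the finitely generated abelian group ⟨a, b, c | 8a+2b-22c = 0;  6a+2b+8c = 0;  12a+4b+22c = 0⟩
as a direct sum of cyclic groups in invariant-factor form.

Answer: M ≅ ℤ/2 ⊕ ℤ/2 ⊕ ℤ/6

Derivation:
rank_ℚ(R)=3; free=3−3=0
SNF(R) diag = [2, 2, 6] → torsion [2, 2, 6]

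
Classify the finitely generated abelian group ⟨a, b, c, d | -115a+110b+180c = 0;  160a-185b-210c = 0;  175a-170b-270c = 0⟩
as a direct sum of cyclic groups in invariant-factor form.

Answer: M ≅ ℤ^1 ⊕ ℤ/5 ⊕ ℤ/15 ⊕ ℤ/30

Derivation:
rank_ℚ(R)=3; free=4−3=1
SNF(R) diag = [5, 15, 30] → torsion [5, 15, 30]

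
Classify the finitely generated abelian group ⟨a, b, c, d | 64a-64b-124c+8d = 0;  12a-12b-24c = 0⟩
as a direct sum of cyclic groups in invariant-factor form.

rank_ℚ(R)=2; free=4−2=2
SNF(R) diag = [4, 12] → torsion [4, 12]

Answer: M ≅ ℤ^2 ⊕ ℤ/4 ⊕ ℤ/12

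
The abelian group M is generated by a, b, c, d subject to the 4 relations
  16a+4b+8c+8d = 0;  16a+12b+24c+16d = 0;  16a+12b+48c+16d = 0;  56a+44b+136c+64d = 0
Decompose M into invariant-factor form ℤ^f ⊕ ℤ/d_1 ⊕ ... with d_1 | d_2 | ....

rank_ℚ(R)=4; free=4−4=0
SNF(R) diag = [4, 8, 24, 24] → torsion [4, 8, 24, 24]

Answer: M ≅ ℤ/4 ⊕ ℤ/8 ⊕ ℤ/24 ⊕ ℤ/24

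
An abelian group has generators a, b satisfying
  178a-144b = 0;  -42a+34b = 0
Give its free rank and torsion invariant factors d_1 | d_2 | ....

Answer: M ≅ ℤ/2 ⊕ ℤ/2

Derivation:
rank_ℚ(R)=2; free=2−2=0
SNF(R) diag = [2, 2] → torsion [2, 2]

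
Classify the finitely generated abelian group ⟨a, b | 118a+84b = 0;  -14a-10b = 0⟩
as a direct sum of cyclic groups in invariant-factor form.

Answer: M ≅ ℤ/2 ⊕ ℤ/2

Derivation:
rank_ℚ(R)=2; free=2−2=0
SNF(R) diag = [2, 2] → torsion [2, 2]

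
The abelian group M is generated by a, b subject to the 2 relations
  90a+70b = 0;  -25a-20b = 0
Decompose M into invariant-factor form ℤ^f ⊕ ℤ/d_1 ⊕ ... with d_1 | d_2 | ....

Answer: M ≅ ℤ/5 ⊕ ℤ/10

Derivation:
rank_ℚ(R)=2; free=2−2=0
SNF(R) diag = [5, 10] → torsion [5, 10]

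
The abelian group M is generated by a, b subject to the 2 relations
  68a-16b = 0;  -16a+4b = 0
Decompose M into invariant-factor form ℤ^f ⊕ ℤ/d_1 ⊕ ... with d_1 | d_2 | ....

Answer: M ≅ ℤ/4 ⊕ ℤ/4

Derivation:
rank_ℚ(R)=2; free=2−2=0
SNF(R) diag = [4, 4] → torsion [4, 4]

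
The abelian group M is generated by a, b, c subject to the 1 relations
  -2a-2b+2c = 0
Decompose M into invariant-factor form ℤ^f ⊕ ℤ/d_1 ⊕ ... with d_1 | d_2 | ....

rank_ℚ(R)=1; free=3−1=2
SNF(R) diag = [2] → torsion [2]

Answer: M ≅ ℤ^2 ⊕ ℤ/2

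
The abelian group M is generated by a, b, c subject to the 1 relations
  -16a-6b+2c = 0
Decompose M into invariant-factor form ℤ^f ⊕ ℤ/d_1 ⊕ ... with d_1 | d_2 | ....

Answer: M ≅ ℤ^2 ⊕ ℤ/2

Derivation:
rank_ℚ(R)=1; free=3−1=2
SNF(R) diag = [2] → torsion [2]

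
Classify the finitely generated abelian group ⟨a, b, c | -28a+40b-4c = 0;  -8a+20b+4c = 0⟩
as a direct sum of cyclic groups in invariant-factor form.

Answer: M ≅ ℤ^1 ⊕ ℤ/4 ⊕ ℤ/12

Derivation:
rank_ℚ(R)=2; free=3−2=1
SNF(R) diag = [4, 12] → torsion [4, 12]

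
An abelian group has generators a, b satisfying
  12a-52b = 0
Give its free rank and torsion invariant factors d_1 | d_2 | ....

rank_ℚ(R)=1; free=2−1=1
SNF(R) diag = [4] → torsion [4]

Answer: M ≅ ℤ^1 ⊕ ℤ/4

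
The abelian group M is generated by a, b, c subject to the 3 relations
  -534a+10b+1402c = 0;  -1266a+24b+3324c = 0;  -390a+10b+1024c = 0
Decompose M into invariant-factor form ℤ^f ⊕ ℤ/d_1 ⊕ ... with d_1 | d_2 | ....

rank_ℚ(R)=3; free=3−3=0
SNF(R) diag = [2, 6, 18] → torsion [2, 6, 18]

Answer: M ≅ ℤ/2 ⊕ ℤ/6 ⊕ ℤ/18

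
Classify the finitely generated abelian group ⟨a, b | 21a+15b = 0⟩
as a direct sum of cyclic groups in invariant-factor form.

rank_ℚ(R)=1; free=2−1=1
SNF(R) diag = [3] → torsion [3]

Answer: M ≅ ℤ^1 ⊕ ℤ/3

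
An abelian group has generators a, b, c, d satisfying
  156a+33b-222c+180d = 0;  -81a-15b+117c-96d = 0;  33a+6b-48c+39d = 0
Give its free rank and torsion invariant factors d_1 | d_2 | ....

rank_ℚ(R)=3; free=4−3=1
SNF(R) diag = [3, 3, 9] → torsion [3, 3, 9]

Answer: M ≅ ℤ^1 ⊕ ℤ/3 ⊕ ℤ/3 ⊕ ℤ/9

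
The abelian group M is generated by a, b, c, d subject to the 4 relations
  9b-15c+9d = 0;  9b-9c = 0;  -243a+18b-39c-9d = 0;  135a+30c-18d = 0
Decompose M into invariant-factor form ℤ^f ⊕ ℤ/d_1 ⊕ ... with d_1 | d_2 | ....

rank_ℚ(R)=4; free=4−4=0
SNF(R) diag = [3, 9, 27, 81] → torsion [3, 9, 27, 81]

Answer: M ≅ ℤ/3 ⊕ ℤ/9 ⊕ ℤ/27 ⊕ ℤ/81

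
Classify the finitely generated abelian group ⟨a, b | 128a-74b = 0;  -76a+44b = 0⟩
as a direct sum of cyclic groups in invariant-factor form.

rank_ℚ(R)=2; free=2−2=0
SNF(R) diag = [2, 4] → torsion [2, 4]

Answer: M ≅ ℤ/2 ⊕ ℤ/4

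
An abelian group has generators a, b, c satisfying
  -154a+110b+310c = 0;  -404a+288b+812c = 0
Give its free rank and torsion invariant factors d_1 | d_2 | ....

Answer: M ≅ ℤ^1 ⊕ ℤ/2 ⊕ ℤ/4

Derivation:
rank_ℚ(R)=2; free=3−2=1
SNF(R) diag = [2, 4] → torsion [2, 4]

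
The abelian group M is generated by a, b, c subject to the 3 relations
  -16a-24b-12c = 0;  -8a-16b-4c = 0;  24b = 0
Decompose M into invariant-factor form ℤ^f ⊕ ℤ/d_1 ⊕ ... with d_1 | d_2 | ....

Answer: M ≅ ℤ/4 ⊕ ℤ/8 ⊕ ℤ/24

Derivation:
rank_ℚ(R)=3; free=3−3=0
SNF(R) diag = [4, 8, 24] → torsion [4, 8, 24]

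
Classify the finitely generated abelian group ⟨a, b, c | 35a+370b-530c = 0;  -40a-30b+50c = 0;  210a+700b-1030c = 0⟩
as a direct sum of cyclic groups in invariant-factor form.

Answer: M ≅ ℤ/5 ⊕ ℤ/10 ⊕ ℤ/30

Derivation:
rank_ℚ(R)=3; free=3−3=0
SNF(R) diag = [5, 10, 30] → torsion [5, 10, 30]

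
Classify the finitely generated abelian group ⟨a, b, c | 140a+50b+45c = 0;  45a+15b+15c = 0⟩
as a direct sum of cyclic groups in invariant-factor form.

rank_ℚ(R)=2; free=3−2=1
SNF(R) diag = [5, 15] → torsion [5, 15]

Answer: M ≅ ℤ^1 ⊕ ℤ/5 ⊕ ℤ/15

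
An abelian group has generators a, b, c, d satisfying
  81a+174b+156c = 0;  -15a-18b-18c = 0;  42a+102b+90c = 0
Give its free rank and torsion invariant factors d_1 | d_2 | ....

rank_ℚ(R)=3; free=4−3=1
SNF(R) diag = [3, 6, 6] → torsion [3, 6, 6]

Answer: M ≅ ℤ^1 ⊕ ℤ/3 ⊕ ℤ/6 ⊕ ℤ/6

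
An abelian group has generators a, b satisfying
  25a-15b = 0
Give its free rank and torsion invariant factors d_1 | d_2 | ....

rank_ℚ(R)=1; free=2−1=1
SNF(R) diag = [5] → torsion [5]

Answer: M ≅ ℤ^1 ⊕ ℤ/5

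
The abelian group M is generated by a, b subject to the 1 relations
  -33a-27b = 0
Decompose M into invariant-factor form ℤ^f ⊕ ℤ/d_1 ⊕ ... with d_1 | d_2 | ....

rank_ℚ(R)=1; free=2−1=1
SNF(R) diag = [3] → torsion [3]

Answer: M ≅ ℤ^1 ⊕ ℤ/3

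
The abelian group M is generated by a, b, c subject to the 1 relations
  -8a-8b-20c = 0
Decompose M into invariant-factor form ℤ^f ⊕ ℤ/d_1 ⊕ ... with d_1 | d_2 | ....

Answer: M ≅ ℤ^2 ⊕ ℤ/4

Derivation:
rank_ℚ(R)=1; free=3−1=2
SNF(R) diag = [4] → torsion [4]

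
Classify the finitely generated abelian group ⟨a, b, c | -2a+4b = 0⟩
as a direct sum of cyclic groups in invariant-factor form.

Answer: M ≅ ℤ^2 ⊕ ℤ/2

Derivation:
rank_ℚ(R)=1; free=3−1=2
SNF(R) diag = [2] → torsion [2]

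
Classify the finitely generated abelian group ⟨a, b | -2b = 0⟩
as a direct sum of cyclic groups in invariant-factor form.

Answer: M ≅ ℤ^1 ⊕ ℤ/2

Derivation:
rank_ℚ(R)=1; free=2−1=1
SNF(R) diag = [2] → torsion [2]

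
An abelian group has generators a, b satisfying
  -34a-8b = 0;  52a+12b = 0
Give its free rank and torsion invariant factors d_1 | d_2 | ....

Answer: M ≅ ℤ/2 ⊕ ℤ/4

Derivation:
rank_ℚ(R)=2; free=2−2=0
SNF(R) diag = [2, 4] → torsion [2, 4]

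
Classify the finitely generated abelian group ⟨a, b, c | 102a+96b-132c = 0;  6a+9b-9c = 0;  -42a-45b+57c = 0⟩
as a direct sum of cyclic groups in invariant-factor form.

Answer: M ≅ ℤ/3 ⊕ ℤ/6 ⊕ ℤ/12

Derivation:
rank_ℚ(R)=3; free=3−3=0
SNF(R) diag = [3, 6, 12] → torsion [3, 6, 12]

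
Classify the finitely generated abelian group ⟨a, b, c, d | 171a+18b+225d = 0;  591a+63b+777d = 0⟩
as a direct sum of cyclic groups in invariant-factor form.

rank_ℚ(R)=2; free=4−2=2
SNF(R) diag = [3, 9] → torsion [3, 9]

Answer: M ≅ ℤ^2 ⊕ ℤ/3 ⊕ ℤ/9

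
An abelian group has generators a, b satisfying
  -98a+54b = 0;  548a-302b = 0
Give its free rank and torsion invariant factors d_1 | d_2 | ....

rank_ℚ(R)=2; free=2−2=0
SNF(R) diag = [2, 2] → torsion [2, 2]

Answer: M ≅ ℤ/2 ⊕ ℤ/2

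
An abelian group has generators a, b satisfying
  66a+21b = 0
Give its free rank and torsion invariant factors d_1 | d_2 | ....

Answer: M ≅ ℤ^1 ⊕ ℤ/3

Derivation:
rank_ℚ(R)=1; free=2−1=1
SNF(R) diag = [3] → torsion [3]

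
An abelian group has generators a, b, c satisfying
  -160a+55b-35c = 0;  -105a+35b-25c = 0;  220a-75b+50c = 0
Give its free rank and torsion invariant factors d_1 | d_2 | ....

rank_ℚ(R)=3; free=3−3=0
SNF(R) diag = [5, 5, 5] → torsion [5, 5, 5]

Answer: M ≅ ℤ/5 ⊕ ℤ/5 ⊕ ℤ/5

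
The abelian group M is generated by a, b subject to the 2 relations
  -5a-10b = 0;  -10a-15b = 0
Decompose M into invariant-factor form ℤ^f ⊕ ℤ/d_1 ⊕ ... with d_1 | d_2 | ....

rank_ℚ(R)=2; free=2−2=0
SNF(R) diag = [5, 5] → torsion [5, 5]

Answer: M ≅ ℤ/5 ⊕ ℤ/5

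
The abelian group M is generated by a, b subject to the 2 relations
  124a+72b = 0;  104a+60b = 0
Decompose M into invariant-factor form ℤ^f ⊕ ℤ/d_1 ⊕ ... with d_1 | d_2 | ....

Answer: M ≅ ℤ/4 ⊕ ℤ/12

Derivation:
rank_ℚ(R)=2; free=2−2=0
SNF(R) diag = [4, 12] → torsion [4, 12]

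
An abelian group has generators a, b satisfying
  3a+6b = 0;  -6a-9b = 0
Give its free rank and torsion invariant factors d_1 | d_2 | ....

rank_ℚ(R)=2; free=2−2=0
SNF(R) diag = [3, 3] → torsion [3, 3]

Answer: M ≅ ℤ/3 ⊕ ℤ/3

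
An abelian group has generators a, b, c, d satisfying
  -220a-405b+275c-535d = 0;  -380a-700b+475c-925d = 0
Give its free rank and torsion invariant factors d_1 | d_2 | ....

rank_ℚ(R)=2; free=4−2=2
SNF(R) diag = [5, 5] → torsion [5, 5]

Answer: M ≅ ℤ^2 ⊕ ℤ/5 ⊕ ℤ/5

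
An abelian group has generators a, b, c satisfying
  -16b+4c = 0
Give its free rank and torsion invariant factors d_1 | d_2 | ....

Answer: M ≅ ℤ^2 ⊕ ℤ/4

Derivation:
rank_ℚ(R)=1; free=3−1=2
SNF(R) diag = [4] → torsion [4]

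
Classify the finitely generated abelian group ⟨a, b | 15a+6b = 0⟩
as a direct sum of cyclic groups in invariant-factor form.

Answer: M ≅ ℤ^1 ⊕ ℤ/3

Derivation:
rank_ℚ(R)=1; free=2−1=1
SNF(R) diag = [3] → torsion [3]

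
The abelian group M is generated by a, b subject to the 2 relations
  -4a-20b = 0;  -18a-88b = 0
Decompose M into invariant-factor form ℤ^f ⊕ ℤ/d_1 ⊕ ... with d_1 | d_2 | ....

rank_ℚ(R)=2; free=2−2=0
SNF(R) diag = [2, 4] → torsion [2, 4]

Answer: M ≅ ℤ/2 ⊕ ℤ/4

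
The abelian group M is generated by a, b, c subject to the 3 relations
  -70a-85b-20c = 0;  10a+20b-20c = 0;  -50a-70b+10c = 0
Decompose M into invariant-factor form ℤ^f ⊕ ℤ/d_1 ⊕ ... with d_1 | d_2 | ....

Answer: M ≅ ℤ/5 ⊕ ℤ/10 ⊕ ℤ/30

Derivation:
rank_ℚ(R)=3; free=3−3=0
SNF(R) diag = [5, 10, 30] → torsion [5, 10, 30]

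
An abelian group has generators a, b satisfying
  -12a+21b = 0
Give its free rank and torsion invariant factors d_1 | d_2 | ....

rank_ℚ(R)=1; free=2−1=1
SNF(R) diag = [3] → torsion [3]

Answer: M ≅ ℤ^1 ⊕ ℤ/3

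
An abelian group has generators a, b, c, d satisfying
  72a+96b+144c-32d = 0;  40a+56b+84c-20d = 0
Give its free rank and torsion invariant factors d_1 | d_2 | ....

Answer: M ≅ ℤ^2 ⊕ ℤ/4 ⊕ ℤ/8

Derivation:
rank_ℚ(R)=2; free=4−2=2
SNF(R) diag = [4, 8] → torsion [4, 8]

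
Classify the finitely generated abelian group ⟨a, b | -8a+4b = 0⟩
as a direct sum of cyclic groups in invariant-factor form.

Answer: M ≅ ℤ^1 ⊕ ℤ/4

Derivation:
rank_ℚ(R)=1; free=2−1=1
SNF(R) diag = [4] → torsion [4]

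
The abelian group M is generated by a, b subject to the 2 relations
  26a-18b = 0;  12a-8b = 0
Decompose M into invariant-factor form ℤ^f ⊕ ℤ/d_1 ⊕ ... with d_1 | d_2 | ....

Answer: M ≅ ℤ/2 ⊕ ℤ/4

Derivation:
rank_ℚ(R)=2; free=2−2=0
SNF(R) diag = [2, 4] → torsion [2, 4]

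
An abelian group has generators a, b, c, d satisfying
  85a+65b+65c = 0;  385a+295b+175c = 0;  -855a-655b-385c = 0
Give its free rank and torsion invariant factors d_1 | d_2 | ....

rank_ℚ(R)=3; free=4−3=1
SNF(R) diag = [5, 10, 30] → torsion [5, 10, 30]

Answer: M ≅ ℤ^1 ⊕ ℤ/5 ⊕ ℤ/10 ⊕ ℤ/30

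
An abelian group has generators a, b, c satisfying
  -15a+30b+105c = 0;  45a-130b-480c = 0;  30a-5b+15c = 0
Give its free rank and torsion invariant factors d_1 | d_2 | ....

Answer: M ≅ ℤ/5 ⊕ ℤ/15 ⊕ ℤ/15

Derivation:
rank_ℚ(R)=3; free=3−3=0
SNF(R) diag = [5, 15, 15] → torsion [5, 15, 15]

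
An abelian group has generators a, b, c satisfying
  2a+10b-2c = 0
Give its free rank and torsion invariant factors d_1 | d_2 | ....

Answer: M ≅ ℤ^2 ⊕ ℤ/2

Derivation:
rank_ℚ(R)=1; free=3−1=2
SNF(R) diag = [2] → torsion [2]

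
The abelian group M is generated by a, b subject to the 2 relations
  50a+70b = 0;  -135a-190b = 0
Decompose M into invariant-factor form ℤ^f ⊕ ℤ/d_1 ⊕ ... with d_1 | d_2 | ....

Answer: M ≅ ℤ/5 ⊕ ℤ/10

Derivation:
rank_ℚ(R)=2; free=2−2=0
SNF(R) diag = [5, 10] → torsion [5, 10]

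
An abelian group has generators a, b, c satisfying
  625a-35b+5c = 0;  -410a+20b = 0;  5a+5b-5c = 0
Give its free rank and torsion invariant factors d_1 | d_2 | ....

rank_ℚ(R)=3; free=3−3=0
SNF(R) diag = [5, 10, 30] → torsion [5, 10, 30]

Answer: M ≅ ℤ/5 ⊕ ℤ/10 ⊕ ℤ/30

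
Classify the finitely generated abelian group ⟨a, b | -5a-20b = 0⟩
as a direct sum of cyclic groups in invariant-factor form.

Answer: M ≅ ℤ^1 ⊕ ℤ/5

Derivation:
rank_ℚ(R)=1; free=2−1=1
SNF(R) diag = [5] → torsion [5]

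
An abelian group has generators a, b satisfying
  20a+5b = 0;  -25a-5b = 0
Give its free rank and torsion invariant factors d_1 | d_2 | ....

Answer: M ≅ ℤ/5 ⊕ ℤ/5

Derivation:
rank_ℚ(R)=2; free=2−2=0
SNF(R) diag = [5, 5] → torsion [5, 5]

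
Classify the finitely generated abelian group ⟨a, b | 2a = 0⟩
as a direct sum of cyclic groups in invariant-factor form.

rank_ℚ(R)=1; free=2−1=1
SNF(R) diag = [2] → torsion [2]

Answer: M ≅ ℤ^1 ⊕ ℤ/2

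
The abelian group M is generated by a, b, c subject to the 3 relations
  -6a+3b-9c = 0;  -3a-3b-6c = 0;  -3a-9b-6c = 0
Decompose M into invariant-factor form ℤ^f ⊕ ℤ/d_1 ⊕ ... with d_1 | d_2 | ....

rank_ℚ(R)=3; free=3−3=0
SNF(R) diag = [3, 3, 6] → torsion [3, 3, 6]

Answer: M ≅ ℤ/3 ⊕ ℤ/3 ⊕ ℤ/6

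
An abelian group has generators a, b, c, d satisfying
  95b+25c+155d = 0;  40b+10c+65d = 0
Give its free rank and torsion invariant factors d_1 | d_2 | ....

rank_ℚ(R)=2; free=4−2=2
SNF(R) diag = [5, 5] → torsion [5, 5]

Answer: M ≅ ℤ^2 ⊕ ℤ/5 ⊕ ℤ/5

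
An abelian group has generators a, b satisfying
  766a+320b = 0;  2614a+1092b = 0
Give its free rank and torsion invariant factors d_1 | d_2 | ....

Answer: M ≅ ℤ/2 ⊕ ℤ/4

Derivation:
rank_ℚ(R)=2; free=2−2=0
SNF(R) diag = [2, 4] → torsion [2, 4]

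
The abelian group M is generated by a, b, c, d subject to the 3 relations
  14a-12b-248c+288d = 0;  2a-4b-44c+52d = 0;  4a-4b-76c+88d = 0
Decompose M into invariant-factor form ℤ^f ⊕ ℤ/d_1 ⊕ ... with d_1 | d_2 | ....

rank_ℚ(R)=3; free=4−3=1
SNF(R) diag = [2, 4, 12] → torsion [2, 4, 12]

Answer: M ≅ ℤ^1 ⊕ ℤ/2 ⊕ ℤ/4 ⊕ ℤ/12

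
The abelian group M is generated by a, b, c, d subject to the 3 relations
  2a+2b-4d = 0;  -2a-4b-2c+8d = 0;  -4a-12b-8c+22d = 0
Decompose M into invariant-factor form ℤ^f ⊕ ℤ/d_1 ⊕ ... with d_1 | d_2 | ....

rank_ℚ(R)=3; free=4−3=1
SNF(R) diag = [2, 2, 2] → torsion [2, 2, 2]

Answer: M ≅ ℤ^1 ⊕ ℤ/2 ⊕ ℤ/2 ⊕ ℤ/2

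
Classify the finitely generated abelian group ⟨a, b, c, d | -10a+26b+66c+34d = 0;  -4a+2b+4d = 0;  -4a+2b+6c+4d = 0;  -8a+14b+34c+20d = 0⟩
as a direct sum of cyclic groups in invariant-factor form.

Answer: M ≅ ℤ/2 ⊕ ℤ/2 ⊕ ℤ/6 ⊕ ℤ/12

Derivation:
rank_ℚ(R)=4; free=4−4=0
SNF(R) diag = [2, 2, 6, 12] → torsion [2, 2, 6, 12]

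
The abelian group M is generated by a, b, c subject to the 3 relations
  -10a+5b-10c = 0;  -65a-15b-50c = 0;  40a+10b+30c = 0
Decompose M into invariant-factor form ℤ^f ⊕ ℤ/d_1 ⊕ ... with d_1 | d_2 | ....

rank_ℚ(R)=3; free=3−3=0
SNF(R) diag = [5, 5, 10] → torsion [5, 5, 10]

Answer: M ≅ ℤ/5 ⊕ ℤ/5 ⊕ ℤ/10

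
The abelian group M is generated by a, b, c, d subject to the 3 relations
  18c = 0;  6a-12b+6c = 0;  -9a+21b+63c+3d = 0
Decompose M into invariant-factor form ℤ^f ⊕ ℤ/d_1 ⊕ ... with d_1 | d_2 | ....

Answer: M ≅ ℤ^1 ⊕ ℤ/3 ⊕ ℤ/6 ⊕ ℤ/18

Derivation:
rank_ℚ(R)=3; free=4−3=1
SNF(R) diag = [3, 6, 18] → torsion [3, 6, 18]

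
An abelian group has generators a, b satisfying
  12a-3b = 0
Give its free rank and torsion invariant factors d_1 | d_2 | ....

Answer: M ≅ ℤ^1 ⊕ ℤ/3

Derivation:
rank_ℚ(R)=1; free=2−1=1
SNF(R) diag = [3] → torsion [3]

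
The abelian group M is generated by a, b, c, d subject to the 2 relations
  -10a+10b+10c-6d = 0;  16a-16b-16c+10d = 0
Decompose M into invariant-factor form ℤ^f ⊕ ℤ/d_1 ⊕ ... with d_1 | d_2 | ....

rank_ℚ(R)=2; free=4−2=2
SNF(R) diag = [2, 2] → torsion [2, 2]

Answer: M ≅ ℤ^2 ⊕ ℤ/2 ⊕ ℤ/2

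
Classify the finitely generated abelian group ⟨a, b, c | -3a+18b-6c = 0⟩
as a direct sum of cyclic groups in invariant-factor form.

Answer: M ≅ ℤ^2 ⊕ ℤ/3

Derivation:
rank_ℚ(R)=1; free=3−1=2
SNF(R) diag = [3] → torsion [3]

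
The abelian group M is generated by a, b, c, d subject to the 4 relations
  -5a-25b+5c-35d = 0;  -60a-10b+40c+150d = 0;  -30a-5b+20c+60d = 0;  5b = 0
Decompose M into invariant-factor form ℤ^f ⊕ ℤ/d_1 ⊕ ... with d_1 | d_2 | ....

rank_ℚ(R)=4; free=4−4=0
SNF(R) diag = [5, 5, 10, 30] → torsion [5, 5, 10, 30]

Answer: M ≅ ℤ/5 ⊕ ℤ/5 ⊕ ℤ/10 ⊕ ℤ/30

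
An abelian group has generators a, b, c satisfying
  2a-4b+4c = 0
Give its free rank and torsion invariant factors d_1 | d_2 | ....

rank_ℚ(R)=1; free=3−1=2
SNF(R) diag = [2] → torsion [2]

Answer: M ≅ ℤ^2 ⊕ ℤ/2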